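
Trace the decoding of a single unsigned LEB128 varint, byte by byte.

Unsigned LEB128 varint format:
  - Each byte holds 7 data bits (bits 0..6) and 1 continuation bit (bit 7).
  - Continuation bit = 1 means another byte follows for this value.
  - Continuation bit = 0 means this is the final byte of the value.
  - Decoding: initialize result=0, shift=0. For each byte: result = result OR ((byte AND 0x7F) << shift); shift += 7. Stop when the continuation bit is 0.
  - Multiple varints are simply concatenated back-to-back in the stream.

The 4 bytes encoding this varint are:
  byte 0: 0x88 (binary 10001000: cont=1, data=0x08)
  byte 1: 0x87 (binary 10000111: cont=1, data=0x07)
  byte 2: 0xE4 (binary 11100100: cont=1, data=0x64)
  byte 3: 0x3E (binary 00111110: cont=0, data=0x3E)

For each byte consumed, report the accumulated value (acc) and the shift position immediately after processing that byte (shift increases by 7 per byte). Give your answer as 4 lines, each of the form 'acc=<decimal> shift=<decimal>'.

Answer: acc=8 shift=7
acc=904 shift=14
acc=1639304 shift=21
acc=131662728 shift=28

Derivation:
byte 0=0x88: payload=0x08=8, contrib = 8<<0 = 8; acc -> 8, shift -> 7
byte 1=0x87: payload=0x07=7, contrib = 7<<7 = 896; acc -> 904, shift -> 14
byte 2=0xE4: payload=0x64=100, contrib = 100<<14 = 1638400; acc -> 1639304, shift -> 21
byte 3=0x3E: payload=0x3E=62, contrib = 62<<21 = 130023424; acc -> 131662728, shift -> 28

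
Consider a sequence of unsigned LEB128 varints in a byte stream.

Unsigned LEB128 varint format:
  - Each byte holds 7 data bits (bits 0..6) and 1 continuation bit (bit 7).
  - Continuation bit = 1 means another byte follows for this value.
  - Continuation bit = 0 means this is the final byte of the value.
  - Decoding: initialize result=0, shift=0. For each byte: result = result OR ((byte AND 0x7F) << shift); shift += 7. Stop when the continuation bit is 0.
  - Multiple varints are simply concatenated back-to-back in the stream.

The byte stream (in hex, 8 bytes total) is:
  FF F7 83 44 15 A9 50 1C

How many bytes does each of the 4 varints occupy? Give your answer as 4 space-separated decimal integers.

  byte[0]=0xFF cont=1 payload=0x7F=127: acc |= 127<<0 -> acc=127 shift=7
  byte[1]=0xF7 cont=1 payload=0x77=119: acc |= 119<<7 -> acc=15359 shift=14
  byte[2]=0x83 cont=1 payload=0x03=3: acc |= 3<<14 -> acc=64511 shift=21
  byte[3]=0x44 cont=0 payload=0x44=68: acc |= 68<<21 -> acc=142670847 shift=28 [end]
Varint 1: bytes[0:4] = FF F7 83 44 -> value 142670847 (4 byte(s))
  byte[4]=0x15 cont=0 payload=0x15=21: acc |= 21<<0 -> acc=21 shift=7 [end]
Varint 2: bytes[4:5] = 15 -> value 21 (1 byte(s))
  byte[5]=0xA9 cont=1 payload=0x29=41: acc |= 41<<0 -> acc=41 shift=7
  byte[6]=0x50 cont=0 payload=0x50=80: acc |= 80<<7 -> acc=10281 shift=14 [end]
Varint 3: bytes[5:7] = A9 50 -> value 10281 (2 byte(s))
  byte[7]=0x1C cont=0 payload=0x1C=28: acc |= 28<<0 -> acc=28 shift=7 [end]
Varint 4: bytes[7:8] = 1C -> value 28 (1 byte(s))

Answer: 4 1 2 1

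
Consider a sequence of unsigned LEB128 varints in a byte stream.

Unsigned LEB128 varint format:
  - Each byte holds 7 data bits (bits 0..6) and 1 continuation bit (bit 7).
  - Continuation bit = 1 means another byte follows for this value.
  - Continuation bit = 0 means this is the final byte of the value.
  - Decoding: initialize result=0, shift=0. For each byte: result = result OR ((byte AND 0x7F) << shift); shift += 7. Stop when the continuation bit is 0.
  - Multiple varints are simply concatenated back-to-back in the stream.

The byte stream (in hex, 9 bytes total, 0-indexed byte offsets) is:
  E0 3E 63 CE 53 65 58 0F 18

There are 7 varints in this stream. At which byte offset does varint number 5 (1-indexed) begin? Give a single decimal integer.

  byte[0]=0xE0 cont=1 payload=0x60=96: acc |= 96<<0 -> acc=96 shift=7
  byte[1]=0x3E cont=0 payload=0x3E=62: acc |= 62<<7 -> acc=8032 shift=14 [end]
Varint 1: bytes[0:2] = E0 3E -> value 8032 (2 byte(s))
  byte[2]=0x63 cont=0 payload=0x63=99: acc |= 99<<0 -> acc=99 shift=7 [end]
Varint 2: bytes[2:3] = 63 -> value 99 (1 byte(s))
  byte[3]=0xCE cont=1 payload=0x4E=78: acc |= 78<<0 -> acc=78 shift=7
  byte[4]=0x53 cont=0 payload=0x53=83: acc |= 83<<7 -> acc=10702 shift=14 [end]
Varint 3: bytes[3:5] = CE 53 -> value 10702 (2 byte(s))
  byte[5]=0x65 cont=0 payload=0x65=101: acc |= 101<<0 -> acc=101 shift=7 [end]
Varint 4: bytes[5:6] = 65 -> value 101 (1 byte(s))
  byte[6]=0x58 cont=0 payload=0x58=88: acc |= 88<<0 -> acc=88 shift=7 [end]
Varint 5: bytes[6:7] = 58 -> value 88 (1 byte(s))
  byte[7]=0x0F cont=0 payload=0x0F=15: acc |= 15<<0 -> acc=15 shift=7 [end]
Varint 6: bytes[7:8] = 0F -> value 15 (1 byte(s))
  byte[8]=0x18 cont=0 payload=0x18=24: acc |= 24<<0 -> acc=24 shift=7 [end]
Varint 7: bytes[8:9] = 18 -> value 24 (1 byte(s))

Answer: 6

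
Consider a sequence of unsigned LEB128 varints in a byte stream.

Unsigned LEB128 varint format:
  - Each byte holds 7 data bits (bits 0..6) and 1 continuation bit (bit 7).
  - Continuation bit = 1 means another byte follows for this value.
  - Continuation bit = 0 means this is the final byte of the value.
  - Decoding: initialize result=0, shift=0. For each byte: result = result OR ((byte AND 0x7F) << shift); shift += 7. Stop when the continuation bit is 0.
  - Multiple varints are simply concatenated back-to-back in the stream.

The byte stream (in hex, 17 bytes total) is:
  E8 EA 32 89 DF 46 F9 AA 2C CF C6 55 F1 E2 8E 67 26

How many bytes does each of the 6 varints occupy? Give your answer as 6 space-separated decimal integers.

  byte[0]=0xE8 cont=1 payload=0x68=104: acc |= 104<<0 -> acc=104 shift=7
  byte[1]=0xEA cont=1 payload=0x6A=106: acc |= 106<<7 -> acc=13672 shift=14
  byte[2]=0x32 cont=0 payload=0x32=50: acc |= 50<<14 -> acc=832872 shift=21 [end]
Varint 1: bytes[0:3] = E8 EA 32 -> value 832872 (3 byte(s))
  byte[3]=0x89 cont=1 payload=0x09=9: acc |= 9<<0 -> acc=9 shift=7
  byte[4]=0xDF cont=1 payload=0x5F=95: acc |= 95<<7 -> acc=12169 shift=14
  byte[5]=0x46 cont=0 payload=0x46=70: acc |= 70<<14 -> acc=1159049 shift=21 [end]
Varint 2: bytes[3:6] = 89 DF 46 -> value 1159049 (3 byte(s))
  byte[6]=0xF9 cont=1 payload=0x79=121: acc |= 121<<0 -> acc=121 shift=7
  byte[7]=0xAA cont=1 payload=0x2A=42: acc |= 42<<7 -> acc=5497 shift=14
  byte[8]=0x2C cont=0 payload=0x2C=44: acc |= 44<<14 -> acc=726393 shift=21 [end]
Varint 3: bytes[6:9] = F9 AA 2C -> value 726393 (3 byte(s))
  byte[9]=0xCF cont=1 payload=0x4F=79: acc |= 79<<0 -> acc=79 shift=7
  byte[10]=0xC6 cont=1 payload=0x46=70: acc |= 70<<7 -> acc=9039 shift=14
  byte[11]=0x55 cont=0 payload=0x55=85: acc |= 85<<14 -> acc=1401679 shift=21 [end]
Varint 4: bytes[9:12] = CF C6 55 -> value 1401679 (3 byte(s))
  byte[12]=0xF1 cont=1 payload=0x71=113: acc |= 113<<0 -> acc=113 shift=7
  byte[13]=0xE2 cont=1 payload=0x62=98: acc |= 98<<7 -> acc=12657 shift=14
  byte[14]=0x8E cont=1 payload=0x0E=14: acc |= 14<<14 -> acc=242033 shift=21
  byte[15]=0x67 cont=0 payload=0x67=103: acc |= 103<<21 -> acc=216248689 shift=28 [end]
Varint 5: bytes[12:16] = F1 E2 8E 67 -> value 216248689 (4 byte(s))
  byte[16]=0x26 cont=0 payload=0x26=38: acc |= 38<<0 -> acc=38 shift=7 [end]
Varint 6: bytes[16:17] = 26 -> value 38 (1 byte(s))

Answer: 3 3 3 3 4 1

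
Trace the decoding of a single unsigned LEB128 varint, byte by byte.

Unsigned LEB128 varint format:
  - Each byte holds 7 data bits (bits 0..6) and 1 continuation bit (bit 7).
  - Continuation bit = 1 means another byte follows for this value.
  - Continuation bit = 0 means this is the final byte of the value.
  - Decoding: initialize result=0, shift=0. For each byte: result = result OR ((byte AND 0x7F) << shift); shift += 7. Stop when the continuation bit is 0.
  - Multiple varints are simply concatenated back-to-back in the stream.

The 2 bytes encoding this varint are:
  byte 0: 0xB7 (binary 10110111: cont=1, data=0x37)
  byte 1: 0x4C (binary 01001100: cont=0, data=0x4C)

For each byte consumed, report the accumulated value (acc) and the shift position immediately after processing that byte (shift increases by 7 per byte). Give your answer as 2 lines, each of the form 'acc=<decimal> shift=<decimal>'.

Answer: acc=55 shift=7
acc=9783 shift=14

Derivation:
byte 0=0xB7: payload=0x37=55, contrib = 55<<0 = 55; acc -> 55, shift -> 7
byte 1=0x4C: payload=0x4C=76, contrib = 76<<7 = 9728; acc -> 9783, shift -> 14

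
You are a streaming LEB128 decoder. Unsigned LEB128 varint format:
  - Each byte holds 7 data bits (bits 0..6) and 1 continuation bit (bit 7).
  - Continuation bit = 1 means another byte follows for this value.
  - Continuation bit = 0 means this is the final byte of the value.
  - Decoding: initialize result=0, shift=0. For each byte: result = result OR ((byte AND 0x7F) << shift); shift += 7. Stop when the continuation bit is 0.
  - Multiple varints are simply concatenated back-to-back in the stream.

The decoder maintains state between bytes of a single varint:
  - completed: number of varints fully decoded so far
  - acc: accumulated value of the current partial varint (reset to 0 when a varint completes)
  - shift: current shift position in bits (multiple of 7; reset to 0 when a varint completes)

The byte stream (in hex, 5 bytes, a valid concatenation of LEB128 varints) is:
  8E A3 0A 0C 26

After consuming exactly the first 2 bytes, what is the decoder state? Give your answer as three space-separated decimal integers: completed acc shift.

Answer: 0 4494 14

Derivation:
byte[0]=0x8E cont=1 payload=0x0E: acc |= 14<<0 -> completed=0 acc=14 shift=7
byte[1]=0xA3 cont=1 payload=0x23: acc |= 35<<7 -> completed=0 acc=4494 shift=14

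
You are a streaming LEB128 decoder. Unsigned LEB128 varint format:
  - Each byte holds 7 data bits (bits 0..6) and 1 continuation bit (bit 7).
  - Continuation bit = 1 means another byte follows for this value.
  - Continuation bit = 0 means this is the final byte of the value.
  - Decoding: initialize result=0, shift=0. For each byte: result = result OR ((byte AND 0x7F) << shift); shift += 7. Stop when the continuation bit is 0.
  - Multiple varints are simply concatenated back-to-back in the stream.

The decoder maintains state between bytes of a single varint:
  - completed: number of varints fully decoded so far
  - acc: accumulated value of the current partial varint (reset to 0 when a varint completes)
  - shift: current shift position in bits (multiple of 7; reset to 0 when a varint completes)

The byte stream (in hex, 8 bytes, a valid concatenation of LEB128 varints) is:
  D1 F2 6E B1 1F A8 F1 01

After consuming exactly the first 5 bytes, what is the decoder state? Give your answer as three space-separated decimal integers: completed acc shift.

Answer: 2 0 0

Derivation:
byte[0]=0xD1 cont=1 payload=0x51: acc |= 81<<0 -> completed=0 acc=81 shift=7
byte[1]=0xF2 cont=1 payload=0x72: acc |= 114<<7 -> completed=0 acc=14673 shift=14
byte[2]=0x6E cont=0 payload=0x6E: varint #1 complete (value=1816913); reset -> completed=1 acc=0 shift=0
byte[3]=0xB1 cont=1 payload=0x31: acc |= 49<<0 -> completed=1 acc=49 shift=7
byte[4]=0x1F cont=0 payload=0x1F: varint #2 complete (value=4017); reset -> completed=2 acc=0 shift=0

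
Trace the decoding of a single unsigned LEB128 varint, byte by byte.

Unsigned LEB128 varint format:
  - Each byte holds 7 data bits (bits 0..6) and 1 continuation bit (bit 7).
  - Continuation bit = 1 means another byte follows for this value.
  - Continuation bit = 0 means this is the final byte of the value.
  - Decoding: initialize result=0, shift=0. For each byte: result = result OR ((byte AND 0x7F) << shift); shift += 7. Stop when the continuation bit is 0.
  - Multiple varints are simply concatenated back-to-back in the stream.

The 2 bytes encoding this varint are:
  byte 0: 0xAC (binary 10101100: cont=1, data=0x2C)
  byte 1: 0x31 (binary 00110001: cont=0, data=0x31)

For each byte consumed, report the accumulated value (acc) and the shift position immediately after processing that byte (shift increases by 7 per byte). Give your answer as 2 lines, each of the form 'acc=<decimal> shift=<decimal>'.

Answer: acc=44 shift=7
acc=6316 shift=14

Derivation:
byte 0=0xAC: payload=0x2C=44, contrib = 44<<0 = 44; acc -> 44, shift -> 7
byte 1=0x31: payload=0x31=49, contrib = 49<<7 = 6272; acc -> 6316, shift -> 14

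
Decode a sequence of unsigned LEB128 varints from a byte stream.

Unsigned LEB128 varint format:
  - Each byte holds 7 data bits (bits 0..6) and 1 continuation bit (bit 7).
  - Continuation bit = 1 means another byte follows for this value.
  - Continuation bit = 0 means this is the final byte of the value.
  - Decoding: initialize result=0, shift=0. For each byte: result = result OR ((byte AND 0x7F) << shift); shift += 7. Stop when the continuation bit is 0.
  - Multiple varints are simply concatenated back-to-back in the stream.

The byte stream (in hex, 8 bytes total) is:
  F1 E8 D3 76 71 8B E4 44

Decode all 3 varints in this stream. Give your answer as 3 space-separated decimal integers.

Answer: 248837233 113 1126923

Derivation:
  byte[0]=0xF1 cont=1 payload=0x71=113: acc |= 113<<0 -> acc=113 shift=7
  byte[1]=0xE8 cont=1 payload=0x68=104: acc |= 104<<7 -> acc=13425 shift=14
  byte[2]=0xD3 cont=1 payload=0x53=83: acc |= 83<<14 -> acc=1373297 shift=21
  byte[3]=0x76 cont=0 payload=0x76=118: acc |= 118<<21 -> acc=248837233 shift=28 [end]
Varint 1: bytes[0:4] = F1 E8 D3 76 -> value 248837233 (4 byte(s))
  byte[4]=0x71 cont=0 payload=0x71=113: acc |= 113<<0 -> acc=113 shift=7 [end]
Varint 2: bytes[4:5] = 71 -> value 113 (1 byte(s))
  byte[5]=0x8B cont=1 payload=0x0B=11: acc |= 11<<0 -> acc=11 shift=7
  byte[6]=0xE4 cont=1 payload=0x64=100: acc |= 100<<7 -> acc=12811 shift=14
  byte[7]=0x44 cont=0 payload=0x44=68: acc |= 68<<14 -> acc=1126923 shift=21 [end]
Varint 3: bytes[5:8] = 8B E4 44 -> value 1126923 (3 byte(s))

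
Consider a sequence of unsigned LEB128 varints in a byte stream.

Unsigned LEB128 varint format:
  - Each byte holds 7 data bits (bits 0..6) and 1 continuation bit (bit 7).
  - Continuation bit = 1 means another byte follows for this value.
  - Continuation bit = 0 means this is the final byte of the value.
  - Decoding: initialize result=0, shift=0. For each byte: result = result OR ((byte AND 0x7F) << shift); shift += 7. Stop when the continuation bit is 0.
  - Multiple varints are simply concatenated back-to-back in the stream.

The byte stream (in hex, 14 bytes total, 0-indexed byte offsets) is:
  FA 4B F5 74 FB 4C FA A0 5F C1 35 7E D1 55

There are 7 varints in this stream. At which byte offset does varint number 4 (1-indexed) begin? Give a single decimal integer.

Answer: 6

Derivation:
  byte[0]=0xFA cont=1 payload=0x7A=122: acc |= 122<<0 -> acc=122 shift=7
  byte[1]=0x4B cont=0 payload=0x4B=75: acc |= 75<<7 -> acc=9722 shift=14 [end]
Varint 1: bytes[0:2] = FA 4B -> value 9722 (2 byte(s))
  byte[2]=0xF5 cont=1 payload=0x75=117: acc |= 117<<0 -> acc=117 shift=7
  byte[3]=0x74 cont=0 payload=0x74=116: acc |= 116<<7 -> acc=14965 shift=14 [end]
Varint 2: bytes[2:4] = F5 74 -> value 14965 (2 byte(s))
  byte[4]=0xFB cont=1 payload=0x7B=123: acc |= 123<<0 -> acc=123 shift=7
  byte[5]=0x4C cont=0 payload=0x4C=76: acc |= 76<<7 -> acc=9851 shift=14 [end]
Varint 3: bytes[4:6] = FB 4C -> value 9851 (2 byte(s))
  byte[6]=0xFA cont=1 payload=0x7A=122: acc |= 122<<0 -> acc=122 shift=7
  byte[7]=0xA0 cont=1 payload=0x20=32: acc |= 32<<7 -> acc=4218 shift=14
  byte[8]=0x5F cont=0 payload=0x5F=95: acc |= 95<<14 -> acc=1560698 shift=21 [end]
Varint 4: bytes[6:9] = FA A0 5F -> value 1560698 (3 byte(s))
  byte[9]=0xC1 cont=1 payload=0x41=65: acc |= 65<<0 -> acc=65 shift=7
  byte[10]=0x35 cont=0 payload=0x35=53: acc |= 53<<7 -> acc=6849 shift=14 [end]
Varint 5: bytes[9:11] = C1 35 -> value 6849 (2 byte(s))
  byte[11]=0x7E cont=0 payload=0x7E=126: acc |= 126<<0 -> acc=126 shift=7 [end]
Varint 6: bytes[11:12] = 7E -> value 126 (1 byte(s))
  byte[12]=0xD1 cont=1 payload=0x51=81: acc |= 81<<0 -> acc=81 shift=7
  byte[13]=0x55 cont=0 payload=0x55=85: acc |= 85<<7 -> acc=10961 shift=14 [end]
Varint 7: bytes[12:14] = D1 55 -> value 10961 (2 byte(s))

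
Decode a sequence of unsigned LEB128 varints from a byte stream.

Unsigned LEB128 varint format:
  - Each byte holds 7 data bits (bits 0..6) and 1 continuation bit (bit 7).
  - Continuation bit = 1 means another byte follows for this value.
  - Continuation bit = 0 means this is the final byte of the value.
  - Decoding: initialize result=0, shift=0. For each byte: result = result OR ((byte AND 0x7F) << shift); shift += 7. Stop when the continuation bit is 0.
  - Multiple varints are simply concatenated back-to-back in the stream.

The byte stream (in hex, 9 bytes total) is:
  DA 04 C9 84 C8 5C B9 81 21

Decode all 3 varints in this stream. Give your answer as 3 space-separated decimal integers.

Answer: 602 194118217 540857

Derivation:
  byte[0]=0xDA cont=1 payload=0x5A=90: acc |= 90<<0 -> acc=90 shift=7
  byte[1]=0x04 cont=0 payload=0x04=4: acc |= 4<<7 -> acc=602 shift=14 [end]
Varint 1: bytes[0:2] = DA 04 -> value 602 (2 byte(s))
  byte[2]=0xC9 cont=1 payload=0x49=73: acc |= 73<<0 -> acc=73 shift=7
  byte[3]=0x84 cont=1 payload=0x04=4: acc |= 4<<7 -> acc=585 shift=14
  byte[4]=0xC8 cont=1 payload=0x48=72: acc |= 72<<14 -> acc=1180233 shift=21
  byte[5]=0x5C cont=0 payload=0x5C=92: acc |= 92<<21 -> acc=194118217 shift=28 [end]
Varint 2: bytes[2:6] = C9 84 C8 5C -> value 194118217 (4 byte(s))
  byte[6]=0xB9 cont=1 payload=0x39=57: acc |= 57<<0 -> acc=57 shift=7
  byte[7]=0x81 cont=1 payload=0x01=1: acc |= 1<<7 -> acc=185 shift=14
  byte[8]=0x21 cont=0 payload=0x21=33: acc |= 33<<14 -> acc=540857 shift=21 [end]
Varint 3: bytes[6:9] = B9 81 21 -> value 540857 (3 byte(s))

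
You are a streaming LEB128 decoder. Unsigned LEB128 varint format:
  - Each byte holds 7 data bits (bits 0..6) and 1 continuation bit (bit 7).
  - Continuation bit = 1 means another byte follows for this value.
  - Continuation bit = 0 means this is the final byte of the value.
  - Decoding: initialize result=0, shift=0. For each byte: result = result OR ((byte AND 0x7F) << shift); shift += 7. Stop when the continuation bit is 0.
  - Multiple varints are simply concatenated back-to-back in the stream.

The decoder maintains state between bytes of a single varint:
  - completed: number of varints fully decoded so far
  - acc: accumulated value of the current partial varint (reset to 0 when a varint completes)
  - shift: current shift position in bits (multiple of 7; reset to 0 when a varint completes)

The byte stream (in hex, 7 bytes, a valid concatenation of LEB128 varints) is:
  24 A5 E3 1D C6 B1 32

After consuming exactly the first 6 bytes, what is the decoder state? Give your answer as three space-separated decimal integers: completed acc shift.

byte[0]=0x24 cont=0 payload=0x24: varint #1 complete (value=36); reset -> completed=1 acc=0 shift=0
byte[1]=0xA5 cont=1 payload=0x25: acc |= 37<<0 -> completed=1 acc=37 shift=7
byte[2]=0xE3 cont=1 payload=0x63: acc |= 99<<7 -> completed=1 acc=12709 shift=14
byte[3]=0x1D cont=0 payload=0x1D: varint #2 complete (value=487845); reset -> completed=2 acc=0 shift=0
byte[4]=0xC6 cont=1 payload=0x46: acc |= 70<<0 -> completed=2 acc=70 shift=7
byte[5]=0xB1 cont=1 payload=0x31: acc |= 49<<7 -> completed=2 acc=6342 shift=14

Answer: 2 6342 14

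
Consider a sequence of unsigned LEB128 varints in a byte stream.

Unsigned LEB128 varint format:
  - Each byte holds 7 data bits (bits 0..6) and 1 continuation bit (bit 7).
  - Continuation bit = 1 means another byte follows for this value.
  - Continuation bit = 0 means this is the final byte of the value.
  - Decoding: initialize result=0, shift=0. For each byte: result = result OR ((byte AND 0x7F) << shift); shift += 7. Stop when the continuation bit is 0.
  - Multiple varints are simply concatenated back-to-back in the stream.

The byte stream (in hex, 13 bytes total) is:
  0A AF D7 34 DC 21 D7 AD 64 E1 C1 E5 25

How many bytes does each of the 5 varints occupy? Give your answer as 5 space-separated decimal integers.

  byte[0]=0x0A cont=0 payload=0x0A=10: acc |= 10<<0 -> acc=10 shift=7 [end]
Varint 1: bytes[0:1] = 0A -> value 10 (1 byte(s))
  byte[1]=0xAF cont=1 payload=0x2F=47: acc |= 47<<0 -> acc=47 shift=7
  byte[2]=0xD7 cont=1 payload=0x57=87: acc |= 87<<7 -> acc=11183 shift=14
  byte[3]=0x34 cont=0 payload=0x34=52: acc |= 52<<14 -> acc=863151 shift=21 [end]
Varint 2: bytes[1:4] = AF D7 34 -> value 863151 (3 byte(s))
  byte[4]=0xDC cont=1 payload=0x5C=92: acc |= 92<<0 -> acc=92 shift=7
  byte[5]=0x21 cont=0 payload=0x21=33: acc |= 33<<7 -> acc=4316 shift=14 [end]
Varint 3: bytes[4:6] = DC 21 -> value 4316 (2 byte(s))
  byte[6]=0xD7 cont=1 payload=0x57=87: acc |= 87<<0 -> acc=87 shift=7
  byte[7]=0xAD cont=1 payload=0x2D=45: acc |= 45<<7 -> acc=5847 shift=14
  byte[8]=0x64 cont=0 payload=0x64=100: acc |= 100<<14 -> acc=1644247 shift=21 [end]
Varint 4: bytes[6:9] = D7 AD 64 -> value 1644247 (3 byte(s))
  byte[9]=0xE1 cont=1 payload=0x61=97: acc |= 97<<0 -> acc=97 shift=7
  byte[10]=0xC1 cont=1 payload=0x41=65: acc |= 65<<7 -> acc=8417 shift=14
  byte[11]=0xE5 cont=1 payload=0x65=101: acc |= 101<<14 -> acc=1663201 shift=21
  byte[12]=0x25 cont=0 payload=0x25=37: acc |= 37<<21 -> acc=79257825 shift=28 [end]
Varint 5: bytes[9:13] = E1 C1 E5 25 -> value 79257825 (4 byte(s))

Answer: 1 3 2 3 4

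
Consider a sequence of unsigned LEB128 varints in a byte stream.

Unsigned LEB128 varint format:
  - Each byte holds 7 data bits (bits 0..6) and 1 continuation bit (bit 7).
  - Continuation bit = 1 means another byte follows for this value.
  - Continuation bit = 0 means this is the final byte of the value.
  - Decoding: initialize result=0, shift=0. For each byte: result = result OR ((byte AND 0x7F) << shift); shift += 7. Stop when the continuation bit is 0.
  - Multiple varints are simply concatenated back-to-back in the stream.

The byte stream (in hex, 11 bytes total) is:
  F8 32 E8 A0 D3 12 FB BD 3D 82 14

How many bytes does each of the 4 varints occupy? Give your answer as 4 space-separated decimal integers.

  byte[0]=0xF8 cont=1 payload=0x78=120: acc |= 120<<0 -> acc=120 shift=7
  byte[1]=0x32 cont=0 payload=0x32=50: acc |= 50<<7 -> acc=6520 shift=14 [end]
Varint 1: bytes[0:2] = F8 32 -> value 6520 (2 byte(s))
  byte[2]=0xE8 cont=1 payload=0x68=104: acc |= 104<<0 -> acc=104 shift=7
  byte[3]=0xA0 cont=1 payload=0x20=32: acc |= 32<<7 -> acc=4200 shift=14
  byte[4]=0xD3 cont=1 payload=0x53=83: acc |= 83<<14 -> acc=1364072 shift=21
  byte[5]=0x12 cont=0 payload=0x12=18: acc |= 18<<21 -> acc=39112808 shift=28 [end]
Varint 2: bytes[2:6] = E8 A0 D3 12 -> value 39112808 (4 byte(s))
  byte[6]=0xFB cont=1 payload=0x7B=123: acc |= 123<<0 -> acc=123 shift=7
  byte[7]=0xBD cont=1 payload=0x3D=61: acc |= 61<<7 -> acc=7931 shift=14
  byte[8]=0x3D cont=0 payload=0x3D=61: acc |= 61<<14 -> acc=1007355 shift=21 [end]
Varint 3: bytes[6:9] = FB BD 3D -> value 1007355 (3 byte(s))
  byte[9]=0x82 cont=1 payload=0x02=2: acc |= 2<<0 -> acc=2 shift=7
  byte[10]=0x14 cont=0 payload=0x14=20: acc |= 20<<7 -> acc=2562 shift=14 [end]
Varint 4: bytes[9:11] = 82 14 -> value 2562 (2 byte(s))

Answer: 2 4 3 2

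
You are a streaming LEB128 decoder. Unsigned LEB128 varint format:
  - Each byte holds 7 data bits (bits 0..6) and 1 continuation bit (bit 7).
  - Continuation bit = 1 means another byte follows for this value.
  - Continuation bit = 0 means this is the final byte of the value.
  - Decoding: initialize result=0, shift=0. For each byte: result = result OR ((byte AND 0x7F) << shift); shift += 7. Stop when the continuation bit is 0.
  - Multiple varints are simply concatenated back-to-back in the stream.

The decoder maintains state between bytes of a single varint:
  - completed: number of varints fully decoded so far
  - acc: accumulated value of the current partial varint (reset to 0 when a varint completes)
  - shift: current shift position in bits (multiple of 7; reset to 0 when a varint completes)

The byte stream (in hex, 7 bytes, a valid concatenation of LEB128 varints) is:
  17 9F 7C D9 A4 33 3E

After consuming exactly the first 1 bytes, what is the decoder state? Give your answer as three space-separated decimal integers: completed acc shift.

Answer: 1 0 0

Derivation:
byte[0]=0x17 cont=0 payload=0x17: varint #1 complete (value=23); reset -> completed=1 acc=0 shift=0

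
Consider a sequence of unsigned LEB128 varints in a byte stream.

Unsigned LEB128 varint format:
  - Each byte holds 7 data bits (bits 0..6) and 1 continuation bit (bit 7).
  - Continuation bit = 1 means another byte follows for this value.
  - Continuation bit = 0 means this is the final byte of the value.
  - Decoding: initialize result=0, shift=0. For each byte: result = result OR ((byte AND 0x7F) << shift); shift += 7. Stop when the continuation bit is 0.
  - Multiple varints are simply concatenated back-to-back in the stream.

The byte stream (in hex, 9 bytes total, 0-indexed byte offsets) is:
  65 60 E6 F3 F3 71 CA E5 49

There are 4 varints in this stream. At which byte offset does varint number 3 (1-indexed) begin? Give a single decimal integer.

Answer: 2

Derivation:
  byte[0]=0x65 cont=0 payload=0x65=101: acc |= 101<<0 -> acc=101 shift=7 [end]
Varint 1: bytes[0:1] = 65 -> value 101 (1 byte(s))
  byte[1]=0x60 cont=0 payload=0x60=96: acc |= 96<<0 -> acc=96 shift=7 [end]
Varint 2: bytes[1:2] = 60 -> value 96 (1 byte(s))
  byte[2]=0xE6 cont=1 payload=0x66=102: acc |= 102<<0 -> acc=102 shift=7
  byte[3]=0xF3 cont=1 payload=0x73=115: acc |= 115<<7 -> acc=14822 shift=14
  byte[4]=0xF3 cont=1 payload=0x73=115: acc |= 115<<14 -> acc=1898982 shift=21
  byte[5]=0x71 cont=0 payload=0x71=113: acc |= 113<<21 -> acc=238877158 shift=28 [end]
Varint 3: bytes[2:6] = E6 F3 F3 71 -> value 238877158 (4 byte(s))
  byte[6]=0xCA cont=1 payload=0x4A=74: acc |= 74<<0 -> acc=74 shift=7
  byte[7]=0xE5 cont=1 payload=0x65=101: acc |= 101<<7 -> acc=13002 shift=14
  byte[8]=0x49 cont=0 payload=0x49=73: acc |= 73<<14 -> acc=1209034 shift=21 [end]
Varint 4: bytes[6:9] = CA E5 49 -> value 1209034 (3 byte(s))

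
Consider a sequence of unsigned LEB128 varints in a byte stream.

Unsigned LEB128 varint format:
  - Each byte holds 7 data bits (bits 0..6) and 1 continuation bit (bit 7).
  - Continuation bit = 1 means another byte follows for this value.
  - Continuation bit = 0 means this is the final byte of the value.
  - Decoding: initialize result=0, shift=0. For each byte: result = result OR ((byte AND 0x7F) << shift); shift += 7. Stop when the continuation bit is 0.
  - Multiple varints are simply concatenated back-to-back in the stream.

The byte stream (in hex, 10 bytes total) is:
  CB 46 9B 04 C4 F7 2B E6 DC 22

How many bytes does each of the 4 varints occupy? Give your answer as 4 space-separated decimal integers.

  byte[0]=0xCB cont=1 payload=0x4B=75: acc |= 75<<0 -> acc=75 shift=7
  byte[1]=0x46 cont=0 payload=0x46=70: acc |= 70<<7 -> acc=9035 shift=14 [end]
Varint 1: bytes[0:2] = CB 46 -> value 9035 (2 byte(s))
  byte[2]=0x9B cont=1 payload=0x1B=27: acc |= 27<<0 -> acc=27 shift=7
  byte[3]=0x04 cont=0 payload=0x04=4: acc |= 4<<7 -> acc=539 shift=14 [end]
Varint 2: bytes[2:4] = 9B 04 -> value 539 (2 byte(s))
  byte[4]=0xC4 cont=1 payload=0x44=68: acc |= 68<<0 -> acc=68 shift=7
  byte[5]=0xF7 cont=1 payload=0x77=119: acc |= 119<<7 -> acc=15300 shift=14
  byte[6]=0x2B cont=0 payload=0x2B=43: acc |= 43<<14 -> acc=719812 shift=21 [end]
Varint 3: bytes[4:7] = C4 F7 2B -> value 719812 (3 byte(s))
  byte[7]=0xE6 cont=1 payload=0x66=102: acc |= 102<<0 -> acc=102 shift=7
  byte[8]=0xDC cont=1 payload=0x5C=92: acc |= 92<<7 -> acc=11878 shift=14
  byte[9]=0x22 cont=0 payload=0x22=34: acc |= 34<<14 -> acc=568934 shift=21 [end]
Varint 4: bytes[7:10] = E6 DC 22 -> value 568934 (3 byte(s))

Answer: 2 2 3 3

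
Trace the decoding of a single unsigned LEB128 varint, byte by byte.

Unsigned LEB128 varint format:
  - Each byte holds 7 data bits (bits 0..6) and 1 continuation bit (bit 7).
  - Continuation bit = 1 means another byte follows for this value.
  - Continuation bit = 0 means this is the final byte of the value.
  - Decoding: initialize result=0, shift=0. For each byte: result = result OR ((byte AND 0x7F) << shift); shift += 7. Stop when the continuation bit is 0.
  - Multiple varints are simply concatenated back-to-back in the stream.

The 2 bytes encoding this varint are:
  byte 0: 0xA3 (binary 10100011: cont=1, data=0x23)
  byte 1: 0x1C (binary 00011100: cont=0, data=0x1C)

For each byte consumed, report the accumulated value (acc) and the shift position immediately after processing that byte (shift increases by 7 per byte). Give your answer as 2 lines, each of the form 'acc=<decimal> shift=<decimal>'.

Answer: acc=35 shift=7
acc=3619 shift=14

Derivation:
byte 0=0xA3: payload=0x23=35, contrib = 35<<0 = 35; acc -> 35, shift -> 7
byte 1=0x1C: payload=0x1C=28, contrib = 28<<7 = 3584; acc -> 3619, shift -> 14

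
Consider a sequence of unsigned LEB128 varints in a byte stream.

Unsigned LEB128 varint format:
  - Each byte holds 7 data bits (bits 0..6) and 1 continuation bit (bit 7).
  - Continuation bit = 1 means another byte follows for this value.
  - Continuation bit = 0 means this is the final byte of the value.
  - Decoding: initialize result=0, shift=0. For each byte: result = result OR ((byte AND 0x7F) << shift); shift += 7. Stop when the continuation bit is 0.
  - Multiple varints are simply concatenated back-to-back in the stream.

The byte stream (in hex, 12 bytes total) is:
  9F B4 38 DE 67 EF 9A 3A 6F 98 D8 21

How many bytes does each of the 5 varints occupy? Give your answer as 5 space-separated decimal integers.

  byte[0]=0x9F cont=1 payload=0x1F=31: acc |= 31<<0 -> acc=31 shift=7
  byte[1]=0xB4 cont=1 payload=0x34=52: acc |= 52<<7 -> acc=6687 shift=14
  byte[2]=0x38 cont=0 payload=0x38=56: acc |= 56<<14 -> acc=924191 shift=21 [end]
Varint 1: bytes[0:3] = 9F B4 38 -> value 924191 (3 byte(s))
  byte[3]=0xDE cont=1 payload=0x5E=94: acc |= 94<<0 -> acc=94 shift=7
  byte[4]=0x67 cont=0 payload=0x67=103: acc |= 103<<7 -> acc=13278 shift=14 [end]
Varint 2: bytes[3:5] = DE 67 -> value 13278 (2 byte(s))
  byte[5]=0xEF cont=1 payload=0x6F=111: acc |= 111<<0 -> acc=111 shift=7
  byte[6]=0x9A cont=1 payload=0x1A=26: acc |= 26<<7 -> acc=3439 shift=14
  byte[7]=0x3A cont=0 payload=0x3A=58: acc |= 58<<14 -> acc=953711 shift=21 [end]
Varint 3: bytes[5:8] = EF 9A 3A -> value 953711 (3 byte(s))
  byte[8]=0x6F cont=0 payload=0x6F=111: acc |= 111<<0 -> acc=111 shift=7 [end]
Varint 4: bytes[8:9] = 6F -> value 111 (1 byte(s))
  byte[9]=0x98 cont=1 payload=0x18=24: acc |= 24<<0 -> acc=24 shift=7
  byte[10]=0xD8 cont=1 payload=0x58=88: acc |= 88<<7 -> acc=11288 shift=14
  byte[11]=0x21 cont=0 payload=0x21=33: acc |= 33<<14 -> acc=551960 shift=21 [end]
Varint 5: bytes[9:12] = 98 D8 21 -> value 551960 (3 byte(s))

Answer: 3 2 3 1 3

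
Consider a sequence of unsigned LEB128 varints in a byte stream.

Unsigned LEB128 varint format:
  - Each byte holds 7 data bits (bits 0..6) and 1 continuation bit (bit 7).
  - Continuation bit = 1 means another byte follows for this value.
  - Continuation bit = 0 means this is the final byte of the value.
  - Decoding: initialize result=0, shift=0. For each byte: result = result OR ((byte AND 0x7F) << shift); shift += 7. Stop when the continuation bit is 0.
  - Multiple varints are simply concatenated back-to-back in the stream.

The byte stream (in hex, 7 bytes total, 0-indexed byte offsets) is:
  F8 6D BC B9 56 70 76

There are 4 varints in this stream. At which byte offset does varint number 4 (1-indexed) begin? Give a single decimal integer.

  byte[0]=0xF8 cont=1 payload=0x78=120: acc |= 120<<0 -> acc=120 shift=7
  byte[1]=0x6D cont=0 payload=0x6D=109: acc |= 109<<7 -> acc=14072 shift=14 [end]
Varint 1: bytes[0:2] = F8 6D -> value 14072 (2 byte(s))
  byte[2]=0xBC cont=1 payload=0x3C=60: acc |= 60<<0 -> acc=60 shift=7
  byte[3]=0xB9 cont=1 payload=0x39=57: acc |= 57<<7 -> acc=7356 shift=14
  byte[4]=0x56 cont=0 payload=0x56=86: acc |= 86<<14 -> acc=1416380 shift=21 [end]
Varint 2: bytes[2:5] = BC B9 56 -> value 1416380 (3 byte(s))
  byte[5]=0x70 cont=0 payload=0x70=112: acc |= 112<<0 -> acc=112 shift=7 [end]
Varint 3: bytes[5:6] = 70 -> value 112 (1 byte(s))
  byte[6]=0x76 cont=0 payload=0x76=118: acc |= 118<<0 -> acc=118 shift=7 [end]
Varint 4: bytes[6:7] = 76 -> value 118 (1 byte(s))

Answer: 6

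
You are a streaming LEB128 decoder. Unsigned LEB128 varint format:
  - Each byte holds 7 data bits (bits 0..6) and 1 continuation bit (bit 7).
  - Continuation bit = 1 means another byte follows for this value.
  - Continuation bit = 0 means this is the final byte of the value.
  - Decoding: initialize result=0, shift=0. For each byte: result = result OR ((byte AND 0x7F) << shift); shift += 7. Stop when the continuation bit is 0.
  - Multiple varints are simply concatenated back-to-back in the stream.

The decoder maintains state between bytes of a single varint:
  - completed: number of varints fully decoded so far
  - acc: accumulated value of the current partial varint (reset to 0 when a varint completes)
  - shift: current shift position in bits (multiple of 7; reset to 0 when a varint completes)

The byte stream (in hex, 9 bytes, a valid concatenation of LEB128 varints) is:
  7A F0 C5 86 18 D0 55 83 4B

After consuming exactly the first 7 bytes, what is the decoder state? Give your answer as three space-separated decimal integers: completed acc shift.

byte[0]=0x7A cont=0 payload=0x7A: varint #1 complete (value=122); reset -> completed=1 acc=0 shift=0
byte[1]=0xF0 cont=1 payload=0x70: acc |= 112<<0 -> completed=1 acc=112 shift=7
byte[2]=0xC5 cont=1 payload=0x45: acc |= 69<<7 -> completed=1 acc=8944 shift=14
byte[3]=0x86 cont=1 payload=0x06: acc |= 6<<14 -> completed=1 acc=107248 shift=21
byte[4]=0x18 cont=0 payload=0x18: varint #2 complete (value=50438896); reset -> completed=2 acc=0 shift=0
byte[5]=0xD0 cont=1 payload=0x50: acc |= 80<<0 -> completed=2 acc=80 shift=7
byte[6]=0x55 cont=0 payload=0x55: varint #3 complete (value=10960); reset -> completed=3 acc=0 shift=0

Answer: 3 0 0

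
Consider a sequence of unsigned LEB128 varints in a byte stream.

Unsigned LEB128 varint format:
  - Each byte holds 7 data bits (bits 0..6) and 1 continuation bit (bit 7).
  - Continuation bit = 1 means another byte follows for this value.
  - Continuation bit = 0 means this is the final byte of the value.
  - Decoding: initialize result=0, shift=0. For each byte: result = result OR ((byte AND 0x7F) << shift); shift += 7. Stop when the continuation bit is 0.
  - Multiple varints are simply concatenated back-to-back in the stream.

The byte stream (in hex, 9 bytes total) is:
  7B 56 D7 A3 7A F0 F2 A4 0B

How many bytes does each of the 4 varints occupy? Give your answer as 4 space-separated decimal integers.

  byte[0]=0x7B cont=0 payload=0x7B=123: acc |= 123<<0 -> acc=123 shift=7 [end]
Varint 1: bytes[0:1] = 7B -> value 123 (1 byte(s))
  byte[1]=0x56 cont=0 payload=0x56=86: acc |= 86<<0 -> acc=86 shift=7 [end]
Varint 2: bytes[1:2] = 56 -> value 86 (1 byte(s))
  byte[2]=0xD7 cont=1 payload=0x57=87: acc |= 87<<0 -> acc=87 shift=7
  byte[3]=0xA3 cont=1 payload=0x23=35: acc |= 35<<7 -> acc=4567 shift=14
  byte[4]=0x7A cont=0 payload=0x7A=122: acc |= 122<<14 -> acc=2003415 shift=21 [end]
Varint 3: bytes[2:5] = D7 A3 7A -> value 2003415 (3 byte(s))
  byte[5]=0xF0 cont=1 payload=0x70=112: acc |= 112<<0 -> acc=112 shift=7
  byte[6]=0xF2 cont=1 payload=0x72=114: acc |= 114<<7 -> acc=14704 shift=14
  byte[7]=0xA4 cont=1 payload=0x24=36: acc |= 36<<14 -> acc=604528 shift=21
  byte[8]=0x0B cont=0 payload=0x0B=11: acc |= 11<<21 -> acc=23673200 shift=28 [end]
Varint 4: bytes[5:9] = F0 F2 A4 0B -> value 23673200 (4 byte(s))

Answer: 1 1 3 4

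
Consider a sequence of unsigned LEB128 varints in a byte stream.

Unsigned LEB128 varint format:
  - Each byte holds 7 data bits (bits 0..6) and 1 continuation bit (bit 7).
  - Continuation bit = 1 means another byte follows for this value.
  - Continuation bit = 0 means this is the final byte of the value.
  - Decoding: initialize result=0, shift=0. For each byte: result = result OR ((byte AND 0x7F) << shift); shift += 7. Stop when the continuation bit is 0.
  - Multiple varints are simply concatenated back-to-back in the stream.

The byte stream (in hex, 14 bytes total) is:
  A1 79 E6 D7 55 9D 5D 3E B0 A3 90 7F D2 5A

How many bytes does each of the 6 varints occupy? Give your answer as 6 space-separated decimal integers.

  byte[0]=0xA1 cont=1 payload=0x21=33: acc |= 33<<0 -> acc=33 shift=7
  byte[1]=0x79 cont=0 payload=0x79=121: acc |= 121<<7 -> acc=15521 shift=14 [end]
Varint 1: bytes[0:2] = A1 79 -> value 15521 (2 byte(s))
  byte[2]=0xE6 cont=1 payload=0x66=102: acc |= 102<<0 -> acc=102 shift=7
  byte[3]=0xD7 cont=1 payload=0x57=87: acc |= 87<<7 -> acc=11238 shift=14
  byte[4]=0x55 cont=0 payload=0x55=85: acc |= 85<<14 -> acc=1403878 shift=21 [end]
Varint 2: bytes[2:5] = E6 D7 55 -> value 1403878 (3 byte(s))
  byte[5]=0x9D cont=1 payload=0x1D=29: acc |= 29<<0 -> acc=29 shift=7
  byte[6]=0x5D cont=0 payload=0x5D=93: acc |= 93<<7 -> acc=11933 shift=14 [end]
Varint 3: bytes[5:7] = 9D 5D -> value 11933 (2 byte(s))
  byte[7]=0x3E cont=0 payload=0x3E=62: acc |= 62<<0 -> acc=62 shift=7 [end]
Varint 4: bytes[7:8] = 3E -> value 62 (1 byte(s))
  byte[8]=0xB0 cont=1 payload=0x30=48: acc |= 48<<0 -> acc=48 shift=7
  byte[9]=0xA3 cont=1 payload=0x23=35: acc |= 35<<7 -> acc=4528 shift=14
  byte[10]=0x90 cont=1 payload=0x10=16: acc |= 16<<14 -> acc=266672 shift=21
  byte[11]=0x7F cont=0 payload=0x7F=127: acc |= 127<<21 -> acc=266604976 shift=28 [end]
Varint 5: bytes[8:12] = B0 A3 90 7F -> value 266604976 (4 byte(s))
  byte[12]=0xD2 cont=1 payload=0x52=82: acc |= 82<<0 -> acc=82 shift=7
  byte[13]=0x5A cont=0 payload=0x5A=90: acc |= 90<<7 -> acc=11602 shift=14 [end]
Varint 6: bytes[12:14] = D2 5A -> value 11602 (2 byte(s))

Answer: 2 3 2 1 4 2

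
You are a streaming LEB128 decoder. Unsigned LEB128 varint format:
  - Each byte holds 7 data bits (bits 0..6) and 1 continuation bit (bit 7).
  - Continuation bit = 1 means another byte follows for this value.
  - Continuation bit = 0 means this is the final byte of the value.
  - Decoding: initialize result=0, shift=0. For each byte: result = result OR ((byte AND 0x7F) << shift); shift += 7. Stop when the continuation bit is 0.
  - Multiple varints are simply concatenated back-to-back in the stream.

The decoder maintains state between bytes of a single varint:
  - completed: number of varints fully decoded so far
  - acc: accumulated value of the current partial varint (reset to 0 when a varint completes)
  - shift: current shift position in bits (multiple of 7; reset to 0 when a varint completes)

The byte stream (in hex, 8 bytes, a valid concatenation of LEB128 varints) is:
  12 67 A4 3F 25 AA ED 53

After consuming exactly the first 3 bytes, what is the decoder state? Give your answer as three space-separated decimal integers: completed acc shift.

byte[0]=0x12 cont=0 payload=0x12: varint #1 complete (value=18); reset -> completed=1 acc=0 shift=0
byte[1]=0x67 cont=0 payload=0x67: varint #2 complete (value=103); reset -> completed=2 acc=0 shift=0
byte[2]=0xA4 cont=1 payload=0x24: acc |= 36<<0 -> completed=2 acc=36 shift=7

Answer: 2 36 7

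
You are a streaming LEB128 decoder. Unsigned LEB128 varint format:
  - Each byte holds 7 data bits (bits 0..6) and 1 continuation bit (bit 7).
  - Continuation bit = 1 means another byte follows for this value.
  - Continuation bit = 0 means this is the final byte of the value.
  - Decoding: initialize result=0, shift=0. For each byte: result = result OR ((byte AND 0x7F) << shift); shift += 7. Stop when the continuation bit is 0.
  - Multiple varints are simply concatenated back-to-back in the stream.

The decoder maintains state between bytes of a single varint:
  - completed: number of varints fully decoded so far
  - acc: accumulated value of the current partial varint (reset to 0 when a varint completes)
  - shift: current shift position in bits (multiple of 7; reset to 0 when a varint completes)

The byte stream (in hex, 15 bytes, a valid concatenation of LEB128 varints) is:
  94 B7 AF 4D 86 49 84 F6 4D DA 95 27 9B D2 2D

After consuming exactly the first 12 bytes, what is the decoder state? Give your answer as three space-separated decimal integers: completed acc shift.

Answer: 4 0 0

Derivation:
byte[0]=0x94 cont=1 payload=0x14: acc |= 20<<0 -> completed=0 acc=20 shift=7
byte[1]=0xB7 cont=1 payload=0x37: acc |= 55<<7 -> completed=0 acc=7060 shift=14
byte[2]=0xAF cont=1 payload=0x2F: acc |= 47<<14 -> completed=0 acc=777108 shift=21
byte[3]=0x4D cont=0 payload=0x4D: varint #1 complete (value=162257812); reset -> completed=1 acc=0 shift=0
byte[4]=0x86 cont=1 payload=0x06: acc |= 6<<0 -> completed=1 acc=6 shift=7
byte[5]=0x49 cont=0 payload=0x49: varint #2 complete (value=9350); reset -> completed=2 acc=0 shift=0
byte[6]=0x84 cont=1 payload=0x04: acc |= 4<<0 -> completed=2 acc=4 shift=7
byte[7]=0xF6 cont=1 payload=0x76: acc |= 118<<7 -> completed=2 acc=15108 shift=14
byte[8]=0x4D cont=0 payload=0x4D: varint #3 complete (value=1276676); reset -> completed=3 acc=0 shift=0
byte[9]=0xDA cont=1 payload=0x5A: acc |= 90<<0 -> completed=3 acc=90 shift=7
byte[10]=0x95 cont=1 payload=0x15: acc |= 21<<7 -> completed=3 acc=2778 shift=14
byte[11]=0x27 cont=0 payload=0x27: varint #4 complete (value=641754); reset -> completed=4 acc=0 shift=0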